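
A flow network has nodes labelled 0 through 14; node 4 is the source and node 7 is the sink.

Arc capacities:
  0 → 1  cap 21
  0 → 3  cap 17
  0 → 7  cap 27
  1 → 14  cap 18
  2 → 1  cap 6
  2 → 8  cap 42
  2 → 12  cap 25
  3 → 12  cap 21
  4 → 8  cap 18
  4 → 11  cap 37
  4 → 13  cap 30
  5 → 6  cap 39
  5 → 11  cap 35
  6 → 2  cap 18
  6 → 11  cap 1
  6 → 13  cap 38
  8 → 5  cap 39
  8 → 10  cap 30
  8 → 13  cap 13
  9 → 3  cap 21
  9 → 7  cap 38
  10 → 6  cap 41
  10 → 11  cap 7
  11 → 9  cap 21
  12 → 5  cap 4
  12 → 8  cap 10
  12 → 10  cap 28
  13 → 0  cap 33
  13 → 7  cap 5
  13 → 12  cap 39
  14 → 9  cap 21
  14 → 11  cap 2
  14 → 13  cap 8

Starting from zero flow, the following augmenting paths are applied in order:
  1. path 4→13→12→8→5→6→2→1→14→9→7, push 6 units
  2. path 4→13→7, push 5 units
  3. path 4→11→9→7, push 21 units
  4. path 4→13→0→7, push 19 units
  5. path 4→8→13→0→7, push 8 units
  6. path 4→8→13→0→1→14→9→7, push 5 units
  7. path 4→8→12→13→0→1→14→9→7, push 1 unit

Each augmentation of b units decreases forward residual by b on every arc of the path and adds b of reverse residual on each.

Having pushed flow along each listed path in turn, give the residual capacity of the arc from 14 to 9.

Residual capacity of (14,9): 9

after path 1 (4→13→12→8→5→6→2→1→14→9→7, push 6): res(14,9)=15
after path 2 (4→13→7, push 5): res(14,9)=15
after path 3 (4→11→9→7, push 21): res(14,9)=15
after path 4 (4→13→0→7, push 19): res(14,9)=15
after path 5 (4→8→13→0→7, push 8): res(14,9)=15
after path 6 (4→8→13→0→1→14→9→7, push 5): res(14,9)=10
after path 7 (4→8→12→13→0→1→14→9→7, push 1): res(14,9)=9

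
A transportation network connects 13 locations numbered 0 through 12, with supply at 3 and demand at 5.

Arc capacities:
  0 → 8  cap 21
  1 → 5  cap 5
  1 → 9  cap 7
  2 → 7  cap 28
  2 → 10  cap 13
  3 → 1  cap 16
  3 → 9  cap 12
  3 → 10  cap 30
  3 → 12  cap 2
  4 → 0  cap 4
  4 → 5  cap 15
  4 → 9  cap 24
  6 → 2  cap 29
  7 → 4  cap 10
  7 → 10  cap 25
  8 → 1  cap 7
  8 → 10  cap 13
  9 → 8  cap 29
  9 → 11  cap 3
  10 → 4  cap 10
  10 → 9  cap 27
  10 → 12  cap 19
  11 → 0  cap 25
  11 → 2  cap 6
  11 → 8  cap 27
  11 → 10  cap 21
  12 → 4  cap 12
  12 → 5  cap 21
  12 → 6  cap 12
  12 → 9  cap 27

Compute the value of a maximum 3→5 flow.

augment #1: 3→1→5 bottleneck 5, total now 5
augment #2: 3→12→5 bottleneck 2, total now 7
augment #3: 3→10→4→5 bottleneck 10, total now 17
augment #4: 3→10→12→5 bottleneck 19, total now 36
augment #5: 3→9→11→2→7→4→5 bottleneck 3, total now 39

Maximum flow value: 39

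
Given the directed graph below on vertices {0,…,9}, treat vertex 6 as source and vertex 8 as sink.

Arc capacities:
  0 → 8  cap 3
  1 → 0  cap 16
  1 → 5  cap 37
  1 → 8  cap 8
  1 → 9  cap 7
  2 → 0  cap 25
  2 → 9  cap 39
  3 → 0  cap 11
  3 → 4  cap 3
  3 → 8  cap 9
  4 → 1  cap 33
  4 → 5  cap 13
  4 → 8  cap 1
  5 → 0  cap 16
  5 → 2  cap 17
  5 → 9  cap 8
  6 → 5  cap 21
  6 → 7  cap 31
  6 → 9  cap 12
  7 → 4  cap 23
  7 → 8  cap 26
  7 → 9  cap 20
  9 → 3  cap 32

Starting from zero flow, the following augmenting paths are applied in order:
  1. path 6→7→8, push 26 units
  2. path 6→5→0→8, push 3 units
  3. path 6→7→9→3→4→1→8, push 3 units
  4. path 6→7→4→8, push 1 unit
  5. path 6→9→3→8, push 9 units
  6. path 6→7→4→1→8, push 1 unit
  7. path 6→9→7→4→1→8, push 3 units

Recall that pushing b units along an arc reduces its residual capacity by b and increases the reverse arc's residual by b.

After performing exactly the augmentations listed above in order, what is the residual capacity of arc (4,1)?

Residual capacity of (4,1): 26

after path 1 (6→7→8, push 26): res(4,1)=33
after path 2 (6→5→0→8, push 3): res(4,1)=33
after path 3 (6→7→9→3→4→1→8, push 3): res(4,1)=30
after path 4 (6→7→4→8, push 1): res(4,1)=30
after path 5 (6→9→3→8, push 9): res(4,1)=30
after path 6 (6→7→4→1→8, push 1): res(4,1)=29
after path 7 (6→9→7→4→1→8, push 3): res(4,1)=26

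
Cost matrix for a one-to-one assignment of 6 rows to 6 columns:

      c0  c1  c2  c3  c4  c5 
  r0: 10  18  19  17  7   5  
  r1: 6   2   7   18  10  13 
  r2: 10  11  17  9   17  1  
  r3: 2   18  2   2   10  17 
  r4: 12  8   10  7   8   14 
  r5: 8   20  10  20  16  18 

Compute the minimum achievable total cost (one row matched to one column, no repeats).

Minimum assignment cost: 27

optimal assignment: row0→col4 (cost 7), row1→col1 (cost 2), row2→col5 (cost 1), row3→col2 (cost 2), row4→col3 (cost 7), row5→col0 (cost 8)
total = 7 + 2 + 1 + 2 + 7 + 8 = 27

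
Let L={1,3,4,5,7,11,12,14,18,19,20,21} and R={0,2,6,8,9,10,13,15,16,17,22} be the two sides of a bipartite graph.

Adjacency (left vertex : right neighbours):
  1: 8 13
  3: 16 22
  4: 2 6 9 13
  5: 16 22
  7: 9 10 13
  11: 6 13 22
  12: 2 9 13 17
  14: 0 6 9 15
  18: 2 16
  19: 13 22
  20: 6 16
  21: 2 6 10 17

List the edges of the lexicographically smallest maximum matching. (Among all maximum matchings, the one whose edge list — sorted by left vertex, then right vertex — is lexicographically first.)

|M| = 10 (so the lex-smallest maximum matching has 10 edges)
process left vertices in ascending order; for each, take the smallest-labelled available neighbour that still permits 10 edges overall, or leave it unmatched if none does
lex-smallest matching: {1-8, 3-16, 4-2, 5-22, 7-9, 11-6, 12-17, 14-0, 19-13, 21-10}

Lex-smallest maximum matching: {(1,8), (3,16), (4,2), (5,22), (7,9), (11,6), (12,17), (14,0), (19,13), (21,10)}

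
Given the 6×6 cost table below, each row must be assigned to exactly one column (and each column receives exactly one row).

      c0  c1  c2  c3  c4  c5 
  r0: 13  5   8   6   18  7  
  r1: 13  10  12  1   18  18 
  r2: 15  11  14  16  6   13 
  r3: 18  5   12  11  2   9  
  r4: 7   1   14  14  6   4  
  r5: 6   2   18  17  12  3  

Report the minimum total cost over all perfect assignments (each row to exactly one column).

one of 3 optimal assignments: row0→col2 (cost 8), row1→col3 (cost 1), row2→col0 (cost 15), row3→col4 (cost 2), row4→col1 (cost 1), row5→col5 (cost 3)
total = 8 + 1 + 15 + 2 + 1 + 3 = 30

Minimum assignment cost: 30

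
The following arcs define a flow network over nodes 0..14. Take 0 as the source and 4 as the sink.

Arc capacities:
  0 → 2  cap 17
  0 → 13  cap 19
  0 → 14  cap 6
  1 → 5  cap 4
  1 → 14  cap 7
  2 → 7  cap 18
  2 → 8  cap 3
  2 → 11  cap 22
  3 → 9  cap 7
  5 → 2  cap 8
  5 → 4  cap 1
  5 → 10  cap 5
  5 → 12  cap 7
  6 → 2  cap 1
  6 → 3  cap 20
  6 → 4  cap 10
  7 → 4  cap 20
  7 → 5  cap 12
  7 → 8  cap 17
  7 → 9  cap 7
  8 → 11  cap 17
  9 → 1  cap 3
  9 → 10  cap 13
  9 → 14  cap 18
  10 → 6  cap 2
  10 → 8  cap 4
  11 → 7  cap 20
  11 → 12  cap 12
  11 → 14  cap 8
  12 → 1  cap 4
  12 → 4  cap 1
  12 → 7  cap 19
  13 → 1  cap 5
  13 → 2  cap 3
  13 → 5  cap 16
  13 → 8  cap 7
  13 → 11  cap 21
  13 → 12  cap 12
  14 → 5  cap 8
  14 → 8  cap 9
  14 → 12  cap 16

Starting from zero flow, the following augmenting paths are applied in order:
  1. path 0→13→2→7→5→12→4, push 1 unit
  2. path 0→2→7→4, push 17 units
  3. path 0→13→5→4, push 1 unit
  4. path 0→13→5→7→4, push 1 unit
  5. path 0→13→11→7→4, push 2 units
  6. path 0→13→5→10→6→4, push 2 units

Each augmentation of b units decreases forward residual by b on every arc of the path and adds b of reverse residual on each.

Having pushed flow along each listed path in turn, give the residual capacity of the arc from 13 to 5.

Residual capacity of (13,5): 12

after path 1 (0→13→2→7→5→12→4, push 1): res(13,5)=16
after path 2 (0→2→7→4, push 17): res(13,5)=16
after path 3 (0→13→5→4, push 1): res(13,5)=15
after path 4 (0→13→5→7→4, push 1): res(13,5)=14
after path 5 (0→13→11→7→4, push 2): res(13,5)=14
after path 6 (0→13→5→10→6→4, push 2): res(13,5)=12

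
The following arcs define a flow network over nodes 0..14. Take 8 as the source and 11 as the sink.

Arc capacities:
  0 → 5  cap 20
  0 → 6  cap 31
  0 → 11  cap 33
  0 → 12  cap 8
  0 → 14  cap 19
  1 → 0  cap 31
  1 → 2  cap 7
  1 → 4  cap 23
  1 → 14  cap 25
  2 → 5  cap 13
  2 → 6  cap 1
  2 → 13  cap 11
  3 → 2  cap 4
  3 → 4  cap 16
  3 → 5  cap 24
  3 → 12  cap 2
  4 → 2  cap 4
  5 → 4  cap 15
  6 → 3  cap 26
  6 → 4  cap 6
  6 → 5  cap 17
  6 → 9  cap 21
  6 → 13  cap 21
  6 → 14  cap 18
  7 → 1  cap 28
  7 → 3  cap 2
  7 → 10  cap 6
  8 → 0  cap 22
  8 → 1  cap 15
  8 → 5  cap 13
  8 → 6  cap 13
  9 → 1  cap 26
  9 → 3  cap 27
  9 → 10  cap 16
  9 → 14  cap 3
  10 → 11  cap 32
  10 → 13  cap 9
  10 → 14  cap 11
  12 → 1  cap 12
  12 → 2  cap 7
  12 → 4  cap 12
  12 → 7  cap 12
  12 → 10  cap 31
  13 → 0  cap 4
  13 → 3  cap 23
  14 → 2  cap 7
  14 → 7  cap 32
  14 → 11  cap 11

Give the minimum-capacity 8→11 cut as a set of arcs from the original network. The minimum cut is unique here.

Min-cut arcs: {(4,2), (8,0), (8,1), (8,6)} (total capacity 54)

augment #1: 8→0→11 push 22
augment #2: 8→1→0→11 push 11
augment #3: 8→1→14→11 push 4
augment #4: 8→6→14→11 push 7
augment #5: 8→6→9→10→11 push 6
augment #6: 8→5→4→2→6→9→10→11 push 1
augment #7: 8→5→4→2→13→0→12→10→11 push 3
max flow = 54; residual-reachable set from 8 gives S-side
cut edges (S→T): {(4,2), (8,0), (8,1), (8,6)} total cap 54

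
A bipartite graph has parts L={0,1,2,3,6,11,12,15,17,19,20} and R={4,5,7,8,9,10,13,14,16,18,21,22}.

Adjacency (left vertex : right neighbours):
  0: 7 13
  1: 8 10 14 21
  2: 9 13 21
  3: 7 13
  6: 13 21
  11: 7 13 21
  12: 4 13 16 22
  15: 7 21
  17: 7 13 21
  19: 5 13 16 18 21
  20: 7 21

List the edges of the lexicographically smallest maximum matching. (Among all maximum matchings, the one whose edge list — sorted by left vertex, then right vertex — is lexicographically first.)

Lex-smallest maximum matching: {(0,7), (1,8), (2,9), (3,13), (6,21), (12,4), (19,5)}

|M| = 7 (so the lex-smallest maximum matching has 7 edges)
process left vertices in ascending order; for each, take the smallest-labelled available neighbour that still permits 7 edges overall, or leave it unmatched if none does
lex-smallest matching: {0-7, 1-8, 2-9, 3-13, 6-21, 12-4, 19-5}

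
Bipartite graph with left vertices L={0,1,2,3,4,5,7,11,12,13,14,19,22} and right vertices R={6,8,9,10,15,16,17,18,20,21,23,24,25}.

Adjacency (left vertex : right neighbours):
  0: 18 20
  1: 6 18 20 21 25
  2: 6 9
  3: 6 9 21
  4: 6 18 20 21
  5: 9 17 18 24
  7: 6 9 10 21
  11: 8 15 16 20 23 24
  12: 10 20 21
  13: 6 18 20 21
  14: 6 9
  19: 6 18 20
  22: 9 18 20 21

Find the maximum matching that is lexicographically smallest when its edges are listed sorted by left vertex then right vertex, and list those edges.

Lex-smallest maximum matching: {(0,18), (1,25), (2,6), (3,9), (4,20), (5,17), (7,10), (11,8), (12,21)}

|M| = 9 (so the lex-smallest maximum matching has 9 edges)
process left vertices in ascending order; for each, take the smallest-labelled available neighbour that still permits 9 edges overall, or leave it unmatched if none does
lex-smallest matching: {0-18, 1-25, 2-6, 3-9, 4-20, 5-17, 7-10, 11-8, 12-21}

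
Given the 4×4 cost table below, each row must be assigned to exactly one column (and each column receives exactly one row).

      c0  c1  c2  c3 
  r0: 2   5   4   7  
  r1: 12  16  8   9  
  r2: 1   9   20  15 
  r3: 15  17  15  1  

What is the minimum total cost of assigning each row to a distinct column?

Minimum assignment cost: 15

optimal assignment: row0→col1 (cost 5), row1→col2 (cost 8), row2→col0 (cost 1), row3→col3 (cost 1)
total = 5 + 8 + 1 + 1 = 15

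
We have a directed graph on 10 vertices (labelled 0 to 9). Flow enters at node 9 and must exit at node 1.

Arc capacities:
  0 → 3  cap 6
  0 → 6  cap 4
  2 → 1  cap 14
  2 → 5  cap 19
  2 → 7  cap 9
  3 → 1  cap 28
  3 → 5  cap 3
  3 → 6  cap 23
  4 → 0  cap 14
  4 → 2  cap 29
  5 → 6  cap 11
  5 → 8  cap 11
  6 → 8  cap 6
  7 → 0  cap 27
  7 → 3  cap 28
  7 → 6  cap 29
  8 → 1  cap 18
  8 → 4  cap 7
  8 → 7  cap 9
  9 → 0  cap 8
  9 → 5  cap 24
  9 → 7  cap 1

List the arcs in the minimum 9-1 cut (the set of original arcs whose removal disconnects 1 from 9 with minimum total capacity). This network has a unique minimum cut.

Min-cut arcs: {(0,3), (5,8), (6,8), (9,7)} (total capacity 24)

augment #1: 9→0→3→1 push 6
augment #2: 9→5→8→1 push 11
augment #3: 9→7→3→1 push 1
augment #4: 9→0→6→8→1 push 2
augment #5: 9→5→6→8→1 push 4
max flow = 24; residual-reachable set from 9 gives S-side
cut edges (S→T): {(0,3), (5,8), (6,8), (9,7)} total cap 24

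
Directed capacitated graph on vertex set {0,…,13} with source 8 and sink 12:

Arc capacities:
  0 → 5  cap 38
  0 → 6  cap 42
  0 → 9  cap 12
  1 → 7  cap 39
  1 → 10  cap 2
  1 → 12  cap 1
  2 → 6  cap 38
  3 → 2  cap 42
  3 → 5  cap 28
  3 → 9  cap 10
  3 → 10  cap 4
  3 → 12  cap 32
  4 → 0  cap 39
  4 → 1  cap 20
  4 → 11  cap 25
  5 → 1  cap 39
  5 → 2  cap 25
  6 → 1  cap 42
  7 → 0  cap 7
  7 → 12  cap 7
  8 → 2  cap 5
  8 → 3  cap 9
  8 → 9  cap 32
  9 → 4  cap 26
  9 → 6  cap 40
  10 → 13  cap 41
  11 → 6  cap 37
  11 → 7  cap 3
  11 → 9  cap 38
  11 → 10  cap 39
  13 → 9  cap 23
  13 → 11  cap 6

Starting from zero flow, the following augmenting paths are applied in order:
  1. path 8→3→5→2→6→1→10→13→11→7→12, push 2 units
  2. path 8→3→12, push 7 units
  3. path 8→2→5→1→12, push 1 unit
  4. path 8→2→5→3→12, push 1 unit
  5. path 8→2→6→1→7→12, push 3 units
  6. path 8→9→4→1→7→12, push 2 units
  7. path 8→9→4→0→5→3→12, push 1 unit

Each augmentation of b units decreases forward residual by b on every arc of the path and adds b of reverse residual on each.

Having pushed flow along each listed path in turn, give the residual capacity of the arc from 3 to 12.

Residual capacity of (3,12): 23

after path 1 (8→3→5→2→6→1→10→13→11→7→12, push 2): res(3,12)=32
after path 2 (8→3→12, push 7): res(3,12)=25
after path 3 (8→2→5→1→12, push 1): res(3,12)=25
after path 4 (8→2→5→3→12, push 1): res(3,12)=24
after path 5 (8→2→6→1→7→12, push 3): res(3,12)=24
after path 6 (8→9→4→1→7→12, push 2): res(3,12)=24
after path 7 (8→9→4→0→5→3→12, push 1): res(3,12)=23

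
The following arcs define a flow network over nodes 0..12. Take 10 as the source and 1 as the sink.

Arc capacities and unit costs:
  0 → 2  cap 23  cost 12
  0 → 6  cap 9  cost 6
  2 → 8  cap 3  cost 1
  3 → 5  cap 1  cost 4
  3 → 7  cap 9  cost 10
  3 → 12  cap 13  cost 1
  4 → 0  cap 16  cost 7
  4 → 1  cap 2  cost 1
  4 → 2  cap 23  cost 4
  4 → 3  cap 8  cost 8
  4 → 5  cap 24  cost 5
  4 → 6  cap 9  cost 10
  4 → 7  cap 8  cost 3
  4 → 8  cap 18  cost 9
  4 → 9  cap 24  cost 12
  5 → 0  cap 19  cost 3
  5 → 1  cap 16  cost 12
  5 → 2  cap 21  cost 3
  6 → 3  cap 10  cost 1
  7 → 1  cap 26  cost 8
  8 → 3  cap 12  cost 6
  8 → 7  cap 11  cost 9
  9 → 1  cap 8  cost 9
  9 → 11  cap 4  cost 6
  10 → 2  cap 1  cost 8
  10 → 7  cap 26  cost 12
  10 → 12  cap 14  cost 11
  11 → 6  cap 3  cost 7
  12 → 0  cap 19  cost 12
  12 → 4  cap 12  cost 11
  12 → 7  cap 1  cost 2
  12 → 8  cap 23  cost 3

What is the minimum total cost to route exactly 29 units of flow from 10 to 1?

shortest-cost path #1: 10→7→1 push 26 @ unit cost 20 (adds 520)
shortest-cost path #2: 10→12→4→1 push 2 @ unit cost 23 (adds 46)
shortest-cost path #3: 10→2→8→3→5→1 push 1 @ unit cost 31 (adds 31)
total cost = 597

Minimum cost for 29 units: 597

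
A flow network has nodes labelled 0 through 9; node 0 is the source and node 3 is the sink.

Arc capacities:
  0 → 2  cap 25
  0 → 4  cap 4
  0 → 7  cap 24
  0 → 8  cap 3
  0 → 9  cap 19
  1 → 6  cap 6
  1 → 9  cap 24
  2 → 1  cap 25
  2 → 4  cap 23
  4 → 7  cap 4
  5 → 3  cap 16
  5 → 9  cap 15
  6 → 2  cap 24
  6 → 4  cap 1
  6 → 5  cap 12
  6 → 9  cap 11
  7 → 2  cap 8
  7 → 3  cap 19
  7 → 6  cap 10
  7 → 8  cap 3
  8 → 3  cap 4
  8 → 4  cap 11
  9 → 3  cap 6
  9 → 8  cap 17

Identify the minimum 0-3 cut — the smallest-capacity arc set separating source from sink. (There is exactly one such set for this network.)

Min-cut arcs: {(6,5), (7,3), (8,3), (9,3)} (total capacity 41)

augment #1: 0→7→3 push 19
augment #2: 0→8→3 push 3
augment #3: 0→9→3 push 6
augment #4: 0→7→8→3 push 1
augment #5: 0→7→6→5→3 push 4
augment #6: 0→2→1→6→5→3 push 6
augment #7: 0→4→7→6→5→3 push 2
max flow = 41; residual-reachable set from 0 gives S-side
cut edges (S→T): {(6,5), (7,3), (8,3), (9,3)} total cap 41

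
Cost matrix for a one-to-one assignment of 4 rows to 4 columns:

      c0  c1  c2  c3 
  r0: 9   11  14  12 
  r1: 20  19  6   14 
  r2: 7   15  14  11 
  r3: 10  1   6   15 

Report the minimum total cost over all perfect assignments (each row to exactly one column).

Minimum assignment cost: 26

optimal assignment: row0→col3 (cost 12), row1→col2 (cost 6), row2→col0 (cost 7), row3→col1 (cost 1)
total = 12 + 6 + 7 + 1 = 26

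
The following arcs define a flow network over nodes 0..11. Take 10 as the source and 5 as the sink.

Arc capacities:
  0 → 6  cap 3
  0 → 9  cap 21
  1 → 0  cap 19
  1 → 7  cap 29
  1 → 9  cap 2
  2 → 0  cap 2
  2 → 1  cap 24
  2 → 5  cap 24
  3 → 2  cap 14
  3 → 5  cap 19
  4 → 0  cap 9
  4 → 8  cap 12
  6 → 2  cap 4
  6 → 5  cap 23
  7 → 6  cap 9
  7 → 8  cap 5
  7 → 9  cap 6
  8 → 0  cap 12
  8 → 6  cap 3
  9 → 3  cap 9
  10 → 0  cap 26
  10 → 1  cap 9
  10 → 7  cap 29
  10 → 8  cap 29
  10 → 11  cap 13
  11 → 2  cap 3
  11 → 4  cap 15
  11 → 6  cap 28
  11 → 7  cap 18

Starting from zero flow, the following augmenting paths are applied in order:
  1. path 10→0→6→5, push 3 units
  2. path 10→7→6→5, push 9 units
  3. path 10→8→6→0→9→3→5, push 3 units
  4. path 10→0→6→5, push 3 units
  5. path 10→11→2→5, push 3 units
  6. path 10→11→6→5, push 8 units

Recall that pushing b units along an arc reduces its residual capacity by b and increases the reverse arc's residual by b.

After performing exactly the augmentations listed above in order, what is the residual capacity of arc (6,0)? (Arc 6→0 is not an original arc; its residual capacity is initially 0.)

after path 1 (10→0→6→5, push 3): res(6,0)=3
after path 2 (10→7→6→5, push 9): res(6,0)=3
after path 3 (10→8→6→0→9→3→5, push 3): res(6,0)=0
after path 4 (10→0→6→5, push 3): res(6,0)=3
after path 5 (10→11→2→5, push 3): res(6,0)=3
after path 6 (10→11→6→5, push 8): res(6,0)=3

Residual capacity of (6,0): 3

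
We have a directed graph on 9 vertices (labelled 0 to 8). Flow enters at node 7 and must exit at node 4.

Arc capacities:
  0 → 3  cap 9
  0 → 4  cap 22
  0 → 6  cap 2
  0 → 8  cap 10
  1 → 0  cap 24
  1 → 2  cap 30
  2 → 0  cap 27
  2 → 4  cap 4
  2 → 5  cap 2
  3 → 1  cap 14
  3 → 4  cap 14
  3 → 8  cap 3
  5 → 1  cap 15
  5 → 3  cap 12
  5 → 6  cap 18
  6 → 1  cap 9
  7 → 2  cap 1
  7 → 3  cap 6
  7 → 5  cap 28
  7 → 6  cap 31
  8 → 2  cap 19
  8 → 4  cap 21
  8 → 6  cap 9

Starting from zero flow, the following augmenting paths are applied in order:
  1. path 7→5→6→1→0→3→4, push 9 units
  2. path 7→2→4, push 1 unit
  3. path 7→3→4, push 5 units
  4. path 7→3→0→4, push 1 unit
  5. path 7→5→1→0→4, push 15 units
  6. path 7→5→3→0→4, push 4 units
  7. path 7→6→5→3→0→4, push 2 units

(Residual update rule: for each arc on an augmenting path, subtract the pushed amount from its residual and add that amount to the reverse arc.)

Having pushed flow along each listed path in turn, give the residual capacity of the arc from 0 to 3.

Residual capacity of (0,3): 7

after path 1 (7→5→6→1→0→3→4, push 9): res(0,3)=0
after path 2 (7→2→4, push 1): res(0,3)=0
after path 3 (7→3→4, push 5): res(0,3)=0
after path 4 (7→3→0→4, push 1): res(0,3)=1
after path 5 (7→5→1→0→4, push 15): res(0,3)=1
after path 6 (7→5→3→0→4, push 4): res(0,3)=5
after path 7 (7→6→5→3→0→4, push 2): res(0,3)=7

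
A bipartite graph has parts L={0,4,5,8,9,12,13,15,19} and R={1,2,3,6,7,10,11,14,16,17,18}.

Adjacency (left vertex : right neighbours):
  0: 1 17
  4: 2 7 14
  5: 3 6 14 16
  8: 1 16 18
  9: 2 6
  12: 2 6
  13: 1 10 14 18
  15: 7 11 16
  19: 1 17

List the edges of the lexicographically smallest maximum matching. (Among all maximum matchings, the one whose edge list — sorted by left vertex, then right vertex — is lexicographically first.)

Lex-smallest maximum matching: {(0,1), (4,7), (5,3), (8,16), (9,2), (12,6), (13,10), (15,11), (19,17)}

|M| = 9 (so the lex-smallest maximum matching has 9 edges)
process left vertices in ascending order; for each, take the smallest-labelled available neighbour that still permits 9 edges overall, or leave it unmatched if none does
lex-smallest matching: {0-1, 4-7, 5-3, 8-16, 9-2, 12-6, 13-10, 15-11, 19-17}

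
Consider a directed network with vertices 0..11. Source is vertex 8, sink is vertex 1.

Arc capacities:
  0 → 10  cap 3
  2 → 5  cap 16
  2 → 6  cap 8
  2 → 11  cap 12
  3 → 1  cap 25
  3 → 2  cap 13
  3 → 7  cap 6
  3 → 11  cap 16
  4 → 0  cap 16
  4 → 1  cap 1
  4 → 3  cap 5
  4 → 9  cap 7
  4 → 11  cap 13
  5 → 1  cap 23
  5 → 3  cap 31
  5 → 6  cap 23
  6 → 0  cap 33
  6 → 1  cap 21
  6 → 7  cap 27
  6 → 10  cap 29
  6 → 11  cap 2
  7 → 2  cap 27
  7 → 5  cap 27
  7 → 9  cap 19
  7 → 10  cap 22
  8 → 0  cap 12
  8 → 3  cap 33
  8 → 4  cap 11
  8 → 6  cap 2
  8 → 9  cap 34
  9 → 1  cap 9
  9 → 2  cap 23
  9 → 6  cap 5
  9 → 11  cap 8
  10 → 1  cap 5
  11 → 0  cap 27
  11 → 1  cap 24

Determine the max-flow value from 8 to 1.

Maximum flow value: 83

augment #1: 8→3→1 bottleneck 25, total now 25
augment #2: 8→4→1 bottleneck 1, total now 26
augment #3: 8→6→1 bottleneck 2, total now 28
augment #4: 8→9→1 bottleneck 9, total now 37
augment #5: 8→0→10→1 bottleneck 3, total now 40
augment #6: 8→3→11→1 bottleneck 8, total now 48
augment #7: 8→4→11→1 bottleneck 10, total now 58
augment #8: 8→9→6→1 bottleneck 5, total now 63
augment #9: 8→9→11→1 bottleneck 6, total now 69
augment #10: 8→9→2→5→1 bottleneck 14, total now 83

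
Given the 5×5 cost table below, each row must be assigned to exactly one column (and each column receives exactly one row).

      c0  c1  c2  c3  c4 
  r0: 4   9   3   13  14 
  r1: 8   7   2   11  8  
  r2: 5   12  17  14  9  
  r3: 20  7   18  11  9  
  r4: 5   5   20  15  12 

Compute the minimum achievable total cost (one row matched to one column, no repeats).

optimal assignment: row0→col0 (cost 4), row1→col2 (cost 2), row2→col4 (cost 9), row3→col3 (cost 11), row4→col1 (cost 5)
total = 4 + 2 + 9 + 11 + 5 = 31

Minimum assignment cost: 31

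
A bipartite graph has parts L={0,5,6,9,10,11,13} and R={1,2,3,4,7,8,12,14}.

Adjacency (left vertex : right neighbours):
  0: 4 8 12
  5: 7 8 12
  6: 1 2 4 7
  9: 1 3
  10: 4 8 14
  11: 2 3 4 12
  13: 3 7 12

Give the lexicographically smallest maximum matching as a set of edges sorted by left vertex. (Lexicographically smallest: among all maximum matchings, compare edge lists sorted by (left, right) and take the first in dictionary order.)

|M| = 7 (so the lex-smallest maximum matching has 7 edges)
process left vertices in ascending order; for each, take the smallest-labelled available neighbour that still permits 7 edges overall, or leave it unmatched if none does
lex-smallest matching: {0-4, 5-7, 6-1, 9-3, 10-8, 11-2, 13-12}

Lex-smallest maximum matching: {(0,4), (5,7), (6,1), (9,3), (10,8), (11,2), (13,12)}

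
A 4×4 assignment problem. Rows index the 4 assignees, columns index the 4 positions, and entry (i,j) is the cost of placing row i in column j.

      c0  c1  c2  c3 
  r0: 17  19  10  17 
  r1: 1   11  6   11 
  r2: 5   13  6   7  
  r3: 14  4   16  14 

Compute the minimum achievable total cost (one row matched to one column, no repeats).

optimal assignment: row0→col2 (cost 10), row1→col0 (cost 1), row2→col3 (cost 7), row3→col1 (cost 4)
total = 10 + 1 + 7 + 4 = 22

Minimum assignment cost: 22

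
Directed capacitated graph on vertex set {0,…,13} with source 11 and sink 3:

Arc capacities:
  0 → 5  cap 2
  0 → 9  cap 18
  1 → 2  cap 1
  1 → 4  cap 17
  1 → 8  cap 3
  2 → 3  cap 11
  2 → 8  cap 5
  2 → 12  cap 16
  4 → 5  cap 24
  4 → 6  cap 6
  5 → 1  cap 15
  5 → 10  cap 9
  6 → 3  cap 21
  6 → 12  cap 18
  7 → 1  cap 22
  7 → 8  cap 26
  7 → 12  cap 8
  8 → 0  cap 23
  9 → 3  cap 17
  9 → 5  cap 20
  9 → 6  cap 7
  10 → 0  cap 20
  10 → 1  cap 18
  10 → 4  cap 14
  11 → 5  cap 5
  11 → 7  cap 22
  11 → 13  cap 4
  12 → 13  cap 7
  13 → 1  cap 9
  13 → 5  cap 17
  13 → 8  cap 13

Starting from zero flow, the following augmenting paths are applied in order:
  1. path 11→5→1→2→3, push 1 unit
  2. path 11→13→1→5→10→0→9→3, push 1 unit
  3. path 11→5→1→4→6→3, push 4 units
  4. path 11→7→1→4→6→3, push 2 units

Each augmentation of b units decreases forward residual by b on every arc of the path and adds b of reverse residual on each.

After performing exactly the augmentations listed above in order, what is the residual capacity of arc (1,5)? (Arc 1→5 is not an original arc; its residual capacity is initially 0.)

Residual capacity of (1,5): 4

after path 1 (11→5→1→2→3, push 1): res(1,5)=1
after path 2 (11→13→1→5→10→0→9→3, push 1): res(1,5)=0
after path 3 (11→5→1→4→6→3, push 4): res(1,5)=4
after path 4 (11→7→1→4→6→3, push 2): res(1,5)=4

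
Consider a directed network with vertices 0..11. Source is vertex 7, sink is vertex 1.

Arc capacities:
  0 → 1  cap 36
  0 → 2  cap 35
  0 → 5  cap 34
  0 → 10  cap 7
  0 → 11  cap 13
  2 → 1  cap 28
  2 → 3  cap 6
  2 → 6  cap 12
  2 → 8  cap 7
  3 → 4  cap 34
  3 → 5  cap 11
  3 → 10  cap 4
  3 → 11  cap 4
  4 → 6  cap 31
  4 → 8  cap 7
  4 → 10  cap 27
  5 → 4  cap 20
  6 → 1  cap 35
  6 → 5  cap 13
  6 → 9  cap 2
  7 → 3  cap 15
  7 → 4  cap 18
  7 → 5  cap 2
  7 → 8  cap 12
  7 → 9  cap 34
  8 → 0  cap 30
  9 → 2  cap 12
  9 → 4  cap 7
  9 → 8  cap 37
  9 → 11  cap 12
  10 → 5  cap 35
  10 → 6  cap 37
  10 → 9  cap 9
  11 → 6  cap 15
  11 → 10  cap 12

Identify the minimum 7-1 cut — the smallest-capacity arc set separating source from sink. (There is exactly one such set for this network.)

Min-cut arcs: {(6,1), (8,0), (9,2)} (total capacity 77)

augment #1: 7→4→6→1 push 18
augment #2: 7→8→0→1 push 12
augment #3: 7→9→2→1 push 12
augment #4: 7→3→4→6→1 push 13
augment #5: 7→3→10→6→1 push 2
augment #6: 7→9→8→0→1 push 18
augment #7: 7→9→11→6→1 push 2
max flow = 77; residual-reachable set from 7 gives S-side
cut edges (S→T): {(6,1), (8,0), (9,2)} total cap 77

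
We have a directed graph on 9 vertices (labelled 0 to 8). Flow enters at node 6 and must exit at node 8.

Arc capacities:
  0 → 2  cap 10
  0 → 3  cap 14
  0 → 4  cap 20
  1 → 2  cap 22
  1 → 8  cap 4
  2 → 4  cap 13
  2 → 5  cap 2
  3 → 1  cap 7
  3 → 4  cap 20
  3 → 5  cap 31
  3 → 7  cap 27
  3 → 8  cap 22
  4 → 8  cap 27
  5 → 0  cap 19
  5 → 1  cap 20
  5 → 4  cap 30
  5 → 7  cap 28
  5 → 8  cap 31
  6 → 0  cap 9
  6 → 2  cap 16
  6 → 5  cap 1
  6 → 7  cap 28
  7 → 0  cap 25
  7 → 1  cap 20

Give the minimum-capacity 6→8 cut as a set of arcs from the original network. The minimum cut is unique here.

augment #1: 6→5→8 push 1
augment #2: 6→0→3→8 push 9
augment #3: 6→2→4→8 push 13
augment #4: 6→2→5→8 push 2
augment #5: 6→7→1→8 push 4
augment #6: 6→7→0→3→8 push 5
augment #7: 6→7→0→4→8 push 14
max flow = 48; residual-reachable set from 6 gives S-side
cut edges (S→T): {(0,3), (1,8), (2,5), (4,8), (6,5)} total cap 48

Min-cut arcs: {(0,3), (1,8), (2,5), (4,8), (6,5)} (total capacity 48)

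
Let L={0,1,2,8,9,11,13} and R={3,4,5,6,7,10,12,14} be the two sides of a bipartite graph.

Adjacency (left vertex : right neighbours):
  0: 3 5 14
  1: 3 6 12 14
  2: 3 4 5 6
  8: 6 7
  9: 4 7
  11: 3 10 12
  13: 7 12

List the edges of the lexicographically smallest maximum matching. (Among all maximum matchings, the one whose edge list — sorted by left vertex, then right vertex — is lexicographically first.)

Lex-smallest maximum matching: {(0,3), (1,6), (2,5), (8,7), (9,4), (11,10), (13,12)}

|M| = 7 (so the lex-smallest maximum matching has 7 edges)
process left vertices in ascending order; for each, take the smallest-labelled available neighbour that still permits 7 edges overall, or leave it unmatched if none does
lex-smallest matching: {0-3, 1-6, 2-5, 8-7, 9-4, 11-10, 13-12}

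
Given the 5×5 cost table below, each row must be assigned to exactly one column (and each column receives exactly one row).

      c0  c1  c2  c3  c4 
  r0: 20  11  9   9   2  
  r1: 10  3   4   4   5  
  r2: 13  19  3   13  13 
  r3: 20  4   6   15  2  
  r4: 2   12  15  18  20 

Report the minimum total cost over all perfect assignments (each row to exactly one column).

optimal assignment: row0→col4 (cost 2), row1→col3 (cost 4), row2→col2 (cost 3), row3→col1 (cost 4), row4→col0 (cost 2)
total = 2 + 4 + 3 + 4 + 2 = 15

Minimum assignment cost: 15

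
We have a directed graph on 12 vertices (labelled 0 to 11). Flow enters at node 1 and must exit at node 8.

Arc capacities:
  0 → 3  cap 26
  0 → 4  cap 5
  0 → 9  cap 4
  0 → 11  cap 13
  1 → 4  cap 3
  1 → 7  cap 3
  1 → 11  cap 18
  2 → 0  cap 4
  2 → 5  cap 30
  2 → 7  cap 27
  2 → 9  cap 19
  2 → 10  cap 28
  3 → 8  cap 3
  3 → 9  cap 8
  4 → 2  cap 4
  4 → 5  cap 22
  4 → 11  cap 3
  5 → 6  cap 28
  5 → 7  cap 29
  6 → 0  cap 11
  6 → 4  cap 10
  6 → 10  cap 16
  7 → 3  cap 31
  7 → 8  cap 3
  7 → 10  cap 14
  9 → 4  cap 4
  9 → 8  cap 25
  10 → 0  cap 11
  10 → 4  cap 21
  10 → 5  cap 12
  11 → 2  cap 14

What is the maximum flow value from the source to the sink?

augment #1: 1→7→8 bottleneck 3, total now 3
augment #2: 1→4→2→9→8 bottleneck 3, total now 6
augment #3: 1→11→2→9→8 bottleneck 14, total now 20

Maximum flow value: 20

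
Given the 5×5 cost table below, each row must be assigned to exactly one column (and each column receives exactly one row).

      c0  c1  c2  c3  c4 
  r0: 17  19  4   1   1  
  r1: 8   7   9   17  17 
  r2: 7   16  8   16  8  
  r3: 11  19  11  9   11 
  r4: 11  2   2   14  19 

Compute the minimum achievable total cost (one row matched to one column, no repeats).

Minimum assignment cost: 26

optimal assignment: row0→col4 (cost 1), row1→col1 (cost 7), row2→col0 (cost 7), row3→col3 (cost 9), row4→col2 (cost 2)
total = 1 + 7 + 7 + 9 + 2 = 26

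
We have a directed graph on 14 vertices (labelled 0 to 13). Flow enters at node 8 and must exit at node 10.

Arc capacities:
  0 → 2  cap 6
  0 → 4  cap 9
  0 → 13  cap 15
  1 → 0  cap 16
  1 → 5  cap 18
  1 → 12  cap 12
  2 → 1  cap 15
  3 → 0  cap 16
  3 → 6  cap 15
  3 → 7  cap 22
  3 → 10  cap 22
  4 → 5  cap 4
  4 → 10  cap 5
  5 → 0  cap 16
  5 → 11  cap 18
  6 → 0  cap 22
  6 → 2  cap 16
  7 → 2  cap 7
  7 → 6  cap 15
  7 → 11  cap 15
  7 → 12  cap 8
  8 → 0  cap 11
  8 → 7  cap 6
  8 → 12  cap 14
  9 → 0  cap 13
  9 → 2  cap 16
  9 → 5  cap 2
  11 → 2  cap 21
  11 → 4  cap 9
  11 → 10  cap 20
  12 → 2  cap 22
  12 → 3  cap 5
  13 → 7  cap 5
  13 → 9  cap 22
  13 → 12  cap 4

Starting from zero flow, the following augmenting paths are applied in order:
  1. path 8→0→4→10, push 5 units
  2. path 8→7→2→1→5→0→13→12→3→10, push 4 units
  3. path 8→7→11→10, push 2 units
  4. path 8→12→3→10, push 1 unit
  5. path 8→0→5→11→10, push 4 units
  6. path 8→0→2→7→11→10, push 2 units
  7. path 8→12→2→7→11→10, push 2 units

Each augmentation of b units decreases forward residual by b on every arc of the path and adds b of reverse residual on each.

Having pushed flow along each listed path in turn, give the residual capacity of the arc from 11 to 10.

Residual capacity of (11,10): 10

after path 1 (8→0→4→10, push 5): res(11,10)=20
after path 2 (8→7→2→1→5→0→13→12→3→10, push 4): res(11,10)=20
after path 3 (8→7→11→10, push 2): res(11,10)=18
after path 4 (8→12→3→10, push 1): res(11,10)=18
after path 5 (8→0→5→11→10, push 4): res(11,10)=14
after path 6 (8→0→2→7→11→10, push 2): res(11,10)=12
after path 7 (8→12→2→7→11→10, push 2): res(11,10)=10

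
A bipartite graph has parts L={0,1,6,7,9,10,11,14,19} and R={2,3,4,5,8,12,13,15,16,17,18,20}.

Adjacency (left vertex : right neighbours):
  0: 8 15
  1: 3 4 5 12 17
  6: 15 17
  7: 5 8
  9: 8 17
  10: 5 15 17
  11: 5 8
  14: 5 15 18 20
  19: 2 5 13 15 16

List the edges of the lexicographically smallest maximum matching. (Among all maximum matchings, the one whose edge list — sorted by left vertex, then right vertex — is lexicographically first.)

|M| = 7 (so the lex-smallest maximum matching has 7 edges)
process left vertices in ascending order; for each, take the smallest-labelled available neighbour that still permits 7 edges overall, or leave it unmatched if none does
lex-smallest matching: {0-8, 1-3, 6-15, 7-5, 9-17, 14-18, 19-2}

Lex-smallest maximum matching: {(0,8), (1,3), (6,15), (7,5), (9,17), (14,18), (19,2)}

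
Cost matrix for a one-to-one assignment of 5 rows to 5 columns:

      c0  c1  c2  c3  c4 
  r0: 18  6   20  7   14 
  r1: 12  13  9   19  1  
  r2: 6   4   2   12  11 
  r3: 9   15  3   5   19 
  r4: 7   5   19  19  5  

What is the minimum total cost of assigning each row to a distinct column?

Minimum assignment cost: 21

optimal assignment: row0→col1 (cost 6), row1→col4 (cost 1), row2→col2 (cost 2), row3→col3 (cost 5), row4→col0 (cost 7)
total = 6 + 1 + 2 + 5 + 7 = 21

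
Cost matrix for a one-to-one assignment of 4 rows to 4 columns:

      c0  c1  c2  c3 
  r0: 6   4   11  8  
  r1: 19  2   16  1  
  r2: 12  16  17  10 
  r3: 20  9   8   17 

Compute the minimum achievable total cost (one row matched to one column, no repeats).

Minimum assignment cost: 25

optimal assignment: row0→col1 (cost 4), row1→col3 (cost 1), row2→col0 (cost 12), row3→col2 (cost 8)
total = 4 + 1 + 12 + 8 = 25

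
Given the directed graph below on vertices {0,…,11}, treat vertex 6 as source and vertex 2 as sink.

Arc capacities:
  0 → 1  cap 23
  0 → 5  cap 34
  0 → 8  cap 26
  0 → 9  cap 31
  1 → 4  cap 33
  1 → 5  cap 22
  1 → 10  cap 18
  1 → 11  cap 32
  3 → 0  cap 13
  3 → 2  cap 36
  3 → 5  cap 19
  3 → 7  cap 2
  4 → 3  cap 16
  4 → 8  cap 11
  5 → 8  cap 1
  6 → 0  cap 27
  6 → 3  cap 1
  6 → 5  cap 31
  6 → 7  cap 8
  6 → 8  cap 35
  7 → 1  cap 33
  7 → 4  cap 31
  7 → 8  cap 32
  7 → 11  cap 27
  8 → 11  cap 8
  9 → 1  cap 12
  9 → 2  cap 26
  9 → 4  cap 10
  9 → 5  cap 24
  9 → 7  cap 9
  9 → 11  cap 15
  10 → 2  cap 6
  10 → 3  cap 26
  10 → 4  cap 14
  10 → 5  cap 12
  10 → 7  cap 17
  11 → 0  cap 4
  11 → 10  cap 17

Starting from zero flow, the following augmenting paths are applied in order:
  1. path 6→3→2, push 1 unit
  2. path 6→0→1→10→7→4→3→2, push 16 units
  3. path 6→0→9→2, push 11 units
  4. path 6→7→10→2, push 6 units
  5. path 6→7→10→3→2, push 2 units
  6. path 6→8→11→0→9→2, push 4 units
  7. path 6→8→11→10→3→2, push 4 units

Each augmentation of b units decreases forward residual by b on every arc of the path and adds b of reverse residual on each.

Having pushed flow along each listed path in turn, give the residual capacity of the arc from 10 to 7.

Residual capacity of (10,7): 9

after path 1 (6→3→2, push 1): res(10,7)=17
after path 2 (6→0→1→10→7→4→3→2, push 16): res(10,7)=1
after path 3 (6→0→9→2, push 11): res(10,7)=1
after path 4 (6→7→10→2, push 6): res(10,7)=7
after path 5 (6→7→10→3→2, push 2): res(10,7)=9
after path 6 (6→8→11→0→9→2, push 4): res(10,7)=9
after path 7 (6→8→11→10→3→2, push 4): res(10,7)=9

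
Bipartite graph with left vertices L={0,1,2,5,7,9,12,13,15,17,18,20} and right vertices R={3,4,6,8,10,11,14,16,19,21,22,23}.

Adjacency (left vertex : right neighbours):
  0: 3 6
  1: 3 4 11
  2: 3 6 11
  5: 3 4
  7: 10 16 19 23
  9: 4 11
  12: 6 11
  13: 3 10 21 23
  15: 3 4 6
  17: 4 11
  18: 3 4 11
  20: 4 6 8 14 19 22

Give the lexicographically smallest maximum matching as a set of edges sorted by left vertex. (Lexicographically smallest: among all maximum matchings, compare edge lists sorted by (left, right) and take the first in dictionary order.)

|M| = 7 (so the lex-smallest maximum matching has 7 edges)
process left vertices in ascending order; for each, take the smallest-labelled available neighbour that still permits 7 edges overall, or leave it unmatched if none does
lex-smallest matching: {0-3, 1-4, 2-6, 7-10, 9-11, 13-21, 20-8}

Lex-smallest maximum matching: {(0,3), (1,4), (2,6), (7,10), (9,11), (13,21), (20,8)}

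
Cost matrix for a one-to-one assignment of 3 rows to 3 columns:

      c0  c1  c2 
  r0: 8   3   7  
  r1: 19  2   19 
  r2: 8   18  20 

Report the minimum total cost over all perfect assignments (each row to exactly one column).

optimal assignment: row0→col2 (cost 7), row1→col1 (cost 2), row2→col0 (cost 8)
total = 7 + 2 + 8 = 17

Minimum assignment cost: 17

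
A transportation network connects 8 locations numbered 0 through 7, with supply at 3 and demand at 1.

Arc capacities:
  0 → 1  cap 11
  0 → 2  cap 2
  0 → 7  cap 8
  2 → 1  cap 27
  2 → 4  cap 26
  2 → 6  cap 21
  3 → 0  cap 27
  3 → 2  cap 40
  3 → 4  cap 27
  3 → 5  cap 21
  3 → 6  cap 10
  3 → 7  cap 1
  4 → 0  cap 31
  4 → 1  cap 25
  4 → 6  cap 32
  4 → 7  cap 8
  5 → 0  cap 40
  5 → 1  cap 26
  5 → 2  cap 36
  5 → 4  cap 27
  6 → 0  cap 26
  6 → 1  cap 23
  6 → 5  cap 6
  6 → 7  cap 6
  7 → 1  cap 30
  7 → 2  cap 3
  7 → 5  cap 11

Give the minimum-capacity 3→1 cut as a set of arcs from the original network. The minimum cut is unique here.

Min-cut arcs: {(0,1), (0,2), (0,7), (3,2), (3,4), (3,5), (3,6), (3,7)} (total capacity 120)

augment #1: 3→0→1 push 11
augment #2: 3→2→1 push 27
augment #3: 3→4→1 push 25
augment #4: 3→5→1 push 21
augment #5: 3→6→1 push 10
augment #6: 3→7→1 push 1
augment #7: 3→0→7→1 push 8
augment #8: 3→2→6→1 push 13
augment #9: 3→4→7→1 push 2
augment #10: 3→0→2→4→7→1 push 2
max flow = 120; residual-reachable set from 3 gives S-side
cut edges (S→T): {(0,1), (0,2), (0,7), (3,2), (3,4), (3,5), (3,6), (3,7)} total cap 120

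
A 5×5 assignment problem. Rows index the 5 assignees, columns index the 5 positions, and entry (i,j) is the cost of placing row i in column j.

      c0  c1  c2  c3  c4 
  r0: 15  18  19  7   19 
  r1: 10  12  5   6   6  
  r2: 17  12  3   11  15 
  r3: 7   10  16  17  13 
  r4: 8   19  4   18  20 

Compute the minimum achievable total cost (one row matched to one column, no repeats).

optimal assignment: row0→col3 (cost 7), row1→col4 (cost 6), row2→col2 (cost 3), row3→col1 (cost 10), row4→col0 (cost 8)
total = 7 + 6 + 3 + 10 + 8 = 34

Minimum assignment cost: 34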